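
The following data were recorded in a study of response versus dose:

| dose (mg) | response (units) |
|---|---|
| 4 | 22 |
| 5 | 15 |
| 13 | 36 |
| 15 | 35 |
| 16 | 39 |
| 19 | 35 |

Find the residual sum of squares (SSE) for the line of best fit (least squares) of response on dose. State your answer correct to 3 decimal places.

92.988

n = 6, Σx = 72, Σy = 182, Σxy = 2445, Σx² = 1052, Σy² = 5976
Sxx = Σx² − (Σx)²/n = 1052 − 864 = 188
Sxy = Σxy − (Σx)(Σy)/n = 2445 − 2184 = 261
Syy = Σy² − (Σy)²/n = 5976 − 5520.666667 = 455.333333
b = Sxy/Sxx = 261/188 = 1.388298
SSE = Syy − b·Sxy = 455.333333 − 1.388298·261 = 92.987589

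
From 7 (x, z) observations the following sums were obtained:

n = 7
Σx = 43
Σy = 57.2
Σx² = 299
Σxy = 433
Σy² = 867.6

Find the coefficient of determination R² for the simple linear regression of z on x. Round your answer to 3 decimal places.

0.478

Sxx = Σx² − (Σx)²/n = 299 − 264.142857 = 34.857143
Sxy = Σxy − (Σx)(Σy)/n = 433 − 351.371429 = 81.628571
Syy = Σy² − (Σy)²/n = 867.6 − 467.405714 = 400.194286
R² = Sxy²/(Sxx·Syy) = (81.628571)²/(34.857143·400.194286) = 0.477663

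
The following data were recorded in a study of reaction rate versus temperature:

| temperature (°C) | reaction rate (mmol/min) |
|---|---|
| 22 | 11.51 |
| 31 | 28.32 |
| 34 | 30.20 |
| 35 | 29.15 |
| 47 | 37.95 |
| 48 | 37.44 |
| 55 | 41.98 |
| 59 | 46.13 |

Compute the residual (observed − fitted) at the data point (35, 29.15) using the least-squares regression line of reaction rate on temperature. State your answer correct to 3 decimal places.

1.422

n = 8, Σx = 331, Σy = 262.68, Σxy = 11789.53, Σx² = 14845
Sxx = Σx² − (Σx)²/n = 14845 − 13695.125 = 1149.875
Sxy = Σxy − (Σx)(Σy)/n = 11789.53 − 10868.385 = 921.145
b = Sxy/Sxx = 921.145/1149.875 = 0.801083
a = ȳ − b·x̄ = 32.835 − 0.801083·41.375 = -0.309798
ŷ(35) = -0.309798 + 0.801083·35 = 27.728098
residual = y − ŷ = 29.15 − 27.728098 = 1.421902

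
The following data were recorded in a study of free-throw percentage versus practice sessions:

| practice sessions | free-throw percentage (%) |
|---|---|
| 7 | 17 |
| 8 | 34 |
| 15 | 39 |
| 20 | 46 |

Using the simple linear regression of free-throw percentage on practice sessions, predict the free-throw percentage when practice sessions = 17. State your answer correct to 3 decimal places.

41.805

n = 4, Σx = 50, Σy = 136, Σxy = 1896, Σx² = 738
Sxx = Σx² − (Σx)²/n = 738 − 625 = 113
Sxy = Σxy − (Σx)(Σy)/n = 1896 − 1700 = 196
b = Sxy/Sxx = 196/113 = 1.734513
a = ȳ − b·x̄ = 34 − 1.734513·12.5 = 12.318584
ŷ(17) = a + b·17 = 12.318584 + 1.734513·17 = 41.805310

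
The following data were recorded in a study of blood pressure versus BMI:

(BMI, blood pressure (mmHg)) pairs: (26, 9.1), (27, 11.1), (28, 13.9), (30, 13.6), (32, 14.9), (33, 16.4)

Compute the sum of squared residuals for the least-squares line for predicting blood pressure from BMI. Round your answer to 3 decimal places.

n = 6, Σx = 176, Σy = 79, Σxy = 2351.5, Σx² = 5202, Σy² = 1075.16
Sxx = Σx² − (Σx)²/n = 5202 − 5162.666667 = 39.333333
Sxy = Σxy − (Σx)(Σy)/n = 2351.5 − 2317.333333 = 34.166667
Syy = Σy² − (Σy)²/n = 1075.16 − 1040.166667 = 34.993333
b = Sxy/Sxx = 34.166667/39.333333 = 0.868644
SSE = Syy − b·Sxy = 34.993333 − 0.868644·34.166667 = 5.314661

5.315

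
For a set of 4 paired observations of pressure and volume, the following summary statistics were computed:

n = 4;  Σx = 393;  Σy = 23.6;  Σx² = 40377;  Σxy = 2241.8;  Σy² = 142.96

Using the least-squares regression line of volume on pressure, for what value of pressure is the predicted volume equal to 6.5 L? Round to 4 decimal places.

84.4808

Sxx = Σx² − (Σx)²/n = 40377 − 38612.25 = 1764.75
Sxy = Σxy − (Σx)(Σy)/n = 2241.8 − 2318.7 = -76.9
b = Sxy/Sxx = -76.9/1764.75 = -0.043576
a = ȳ − b·x̄ = 5.9 − (-0.043576)·98.25 = 10.181300
Set a + b·x = 6.5: x = (6.5 − 10.181300) / (-0.043576) = 84.480819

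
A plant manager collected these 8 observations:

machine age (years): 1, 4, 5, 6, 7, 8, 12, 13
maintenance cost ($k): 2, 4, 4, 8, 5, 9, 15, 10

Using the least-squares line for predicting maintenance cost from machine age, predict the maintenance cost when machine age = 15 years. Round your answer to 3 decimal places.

14.554

n = 8, Σx = 56, Σy = 57, Σxy = 503, Σx² = 504
Sxx = Σx² − (Σx)²/n = 504 − 392 = 112
Sxy = Σxy − (Σx)(Σy)/n = 503 − 399 = 104
b = Sxy/Sxx = 104/112 = 0.928571
a = ȳ − b·x̄ = 7.125 − 0.928571·7 = 0.625
ŷ(15) = a + b·15 = 0.625 + 0.928571·15 = 14.553571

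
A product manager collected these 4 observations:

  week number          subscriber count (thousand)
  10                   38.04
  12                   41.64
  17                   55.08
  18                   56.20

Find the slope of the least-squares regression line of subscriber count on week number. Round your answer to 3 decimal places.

2.388

n = 4, Σx = 57, Σy = 190.96, Σxy = 2828.04, Σx² = 857
Sxx = Σx² − (Σx)²/n = 857 − 812.25 = 44.75
Sxy = Σxy − (Σx)(Σy)/n = 2828.04 − 2721.18 = 106.86
b = Sxy/Sxx = 106.86/44.75 = 2.387933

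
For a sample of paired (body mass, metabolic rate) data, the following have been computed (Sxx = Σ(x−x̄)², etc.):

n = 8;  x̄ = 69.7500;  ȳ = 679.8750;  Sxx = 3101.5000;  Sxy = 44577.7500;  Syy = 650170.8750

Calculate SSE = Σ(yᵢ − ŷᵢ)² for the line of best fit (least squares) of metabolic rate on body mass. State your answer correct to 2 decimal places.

9456.45

b = Sxy/Sxx = 44577.75/3101.5 = 14.372965
SSE = Syy − b·Sxy = 650170.875 − 14.372965·44577.75 = 9456.448090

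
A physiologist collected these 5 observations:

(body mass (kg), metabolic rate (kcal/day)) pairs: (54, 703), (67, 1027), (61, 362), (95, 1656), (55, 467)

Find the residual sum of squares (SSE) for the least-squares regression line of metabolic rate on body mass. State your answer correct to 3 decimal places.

n = 5, Σx = 332, Σy = 4215, Σxy = 311858, Σx² = 23176, Σy² = 4640407
Sxx = Σx² − (Σx)²/n = 23176 − 22044.8 = 1131.2
Sxy = Σxy − (Σx)(Σy)/n = 311858 − 279876 = 31982
Syy = Σy² − (Σy)²/n = 4640407 − 3553245 = 1087162
b = Sxy/Sxx = 31982/1131.2 = 28.272631
SSE = Syy − b·Sxy = 1087162 − 28.272631·31982 = 182946.720651

182946.721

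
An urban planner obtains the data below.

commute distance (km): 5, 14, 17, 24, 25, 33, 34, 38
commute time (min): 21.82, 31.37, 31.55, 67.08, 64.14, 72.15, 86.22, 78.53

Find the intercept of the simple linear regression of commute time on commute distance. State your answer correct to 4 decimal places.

7.3896

n = 8, Σx = 190, Σy = 452.86, Σxy = 12594.62, Σx² = 5400
Sxx = Σx² − (Σx)²/n = 5400 − 4512.5 = 887.5
Sxy = Σxy − (Σx)(Σy)/n = 12594.62 − 10755.425 = 1839.195
b = Sxy/Sxx = 1839.195/887.5 = 2.072332
a = ȳ − b·x̄ = 56.6075 − 2.072332·23.75 = 7.389606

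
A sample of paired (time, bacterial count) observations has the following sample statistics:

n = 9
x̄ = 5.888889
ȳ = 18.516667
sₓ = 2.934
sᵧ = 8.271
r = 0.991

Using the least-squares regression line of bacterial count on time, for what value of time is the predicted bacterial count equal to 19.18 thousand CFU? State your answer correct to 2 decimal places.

6.13

b = r · sᵧ/sₓ = 0.991 · 8.271/2.934 = 2.793647
a = ȳ − b·x̄ = 18.516667 − 2.793647·5.888889 = 2.065189
Set a + b·x = 19.18: x = (19.18 − 2.065189) / 2.793647 = 6.126332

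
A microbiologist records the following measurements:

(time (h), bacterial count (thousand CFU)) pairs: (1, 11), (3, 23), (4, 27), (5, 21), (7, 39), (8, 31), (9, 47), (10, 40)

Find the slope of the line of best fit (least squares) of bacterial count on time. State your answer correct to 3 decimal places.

3.381

n = 8, Σx = 47, Σy = 239, Σxy = 1637, Σx² = 345
Sxx = Σx² − (Σx)²/n = 345 − 276.125 = 68.875
Sxy = Σxy − (Σx)(Σy)/n = 1637 − 1404.125 = 232.875
b = Sxy/Sxx = 232.875/68.875 = 3.381125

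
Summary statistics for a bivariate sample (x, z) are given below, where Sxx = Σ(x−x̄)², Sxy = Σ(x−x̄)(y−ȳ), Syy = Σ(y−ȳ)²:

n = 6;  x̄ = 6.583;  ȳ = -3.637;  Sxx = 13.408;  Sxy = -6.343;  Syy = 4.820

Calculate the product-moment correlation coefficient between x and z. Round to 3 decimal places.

-0.789

r = Sxy/√(Sxx·Syy) = -6.343/√(64.62656) = -6.343/8.039065 = -0.789022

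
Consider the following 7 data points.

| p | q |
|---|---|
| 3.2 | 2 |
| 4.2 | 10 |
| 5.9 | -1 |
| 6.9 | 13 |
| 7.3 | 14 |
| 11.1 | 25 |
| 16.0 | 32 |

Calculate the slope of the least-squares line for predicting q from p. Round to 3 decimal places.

n = 7, Σx = 54.6, Σy = 95, Σxy = 1023.9, Σx² = 542.8
Sxx = Σx² − (Σx)²/n = 542.8 − 425.88 = 116.92
Sxy = Σxy − (Σx)(Σy)/n = 1023.9 − 741 = 282.9
b = Sxy/Sxx = 282.9/116.92 = 2.419603

2.420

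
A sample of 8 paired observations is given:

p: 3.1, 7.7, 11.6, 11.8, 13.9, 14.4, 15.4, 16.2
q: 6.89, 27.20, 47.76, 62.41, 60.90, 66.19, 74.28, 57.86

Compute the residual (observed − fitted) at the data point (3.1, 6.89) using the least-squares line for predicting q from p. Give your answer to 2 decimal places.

n = 8, Σx = 94.1, Σy = 403.49, Σxy = 5402.143, Σx² = 1242.87
Sxx = Σx² − (Σx)²/n = 1242.87 − 1106.85125 = 136.01875
Sxy = Σxy − (Σx)(Σy)/n = 5402.143 − 4746.051125 = 656.091875
b = Sxy/Sxx = 656.091875/136.01875 = 4.823540
a = ȳ − b·x̄ = 50.43625 − 4.823540·11.7625 = -6.300639
ŷ(3.1) = -6.300639 + 4.823540·3.1 = 8.652335
residual = y − ŷ = 6.89 − 8.652335 = -1.762335

-1.76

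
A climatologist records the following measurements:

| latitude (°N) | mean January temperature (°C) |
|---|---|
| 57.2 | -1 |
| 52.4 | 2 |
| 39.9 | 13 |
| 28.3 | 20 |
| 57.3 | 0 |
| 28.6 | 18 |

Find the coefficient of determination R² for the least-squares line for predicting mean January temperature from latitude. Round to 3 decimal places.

n = 6, Σx = 263.7, Σy = 52, Σxy = 1647.1, Σx² = 12511.75, Σy² = 898
Sxx = Σx² − (Σx)²/n = 12511.75 − 11589.615 = 922.135
Sxy = Σxy − (Σx)(Σy)/n = 1647.1 − 2285.4 = -638.3
Syy = Σy² − (Σy)²/n = 898 − 450.666667 = 447.333333
R² = Sxy²/(Sxx·Syy) = (-638.3)²/(922.135·447.333333) = 0.987697

0.988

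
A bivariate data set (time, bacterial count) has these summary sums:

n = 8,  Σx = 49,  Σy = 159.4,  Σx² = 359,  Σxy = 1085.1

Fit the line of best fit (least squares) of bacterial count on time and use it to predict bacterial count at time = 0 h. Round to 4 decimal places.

Sxx = Σx² − (Σx)²/n = 359 − 300.125 = 58.875
Sxy = Σxy − (Σx)(Σy)/n = 1085.1 − 976.325 = 108.775
b = Sxy/Sxx = 108.775/58.875 = 1.847558
a = ȳ − b·x̄ = 19.925 − 1.847558·6.125 = 8.608705
ŷ(0) = a + b·0 = 8.608705 + 1.847558·0 = 8.608705

8.6087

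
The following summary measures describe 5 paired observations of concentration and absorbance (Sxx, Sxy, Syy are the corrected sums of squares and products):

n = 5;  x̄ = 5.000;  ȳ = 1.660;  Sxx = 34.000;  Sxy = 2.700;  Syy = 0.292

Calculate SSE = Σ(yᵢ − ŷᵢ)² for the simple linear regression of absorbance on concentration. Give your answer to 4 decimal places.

b = Sxy/Sxx = 2.7/34 = 0.079412
SSE = Syy − b·Sxy = 0.292 − 0.079412·2.7 = 0.077588

0.0776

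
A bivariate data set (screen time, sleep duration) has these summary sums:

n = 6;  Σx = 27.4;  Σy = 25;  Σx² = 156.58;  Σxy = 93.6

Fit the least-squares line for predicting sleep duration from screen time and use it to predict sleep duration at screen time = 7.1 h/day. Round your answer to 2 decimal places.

2.51

Sxx = Σx² − (Σx)²/n = 156.58 − 125.126667 = 31.453333
Sxy = Σxy − (Σx)(Σy)/n = 93.6 − 114.166667 = -20.566667
b = Sxy/Sxx = -20.566667/31.453333 = -0.653879
a = ȳ − b·x̄ = 4.166667 − (-0.653879)·4.566667 = 7.152713
ŷ(7.1) = a + b·7.1 = 7.152713 + (-0.653879)·7.1 = 2.510174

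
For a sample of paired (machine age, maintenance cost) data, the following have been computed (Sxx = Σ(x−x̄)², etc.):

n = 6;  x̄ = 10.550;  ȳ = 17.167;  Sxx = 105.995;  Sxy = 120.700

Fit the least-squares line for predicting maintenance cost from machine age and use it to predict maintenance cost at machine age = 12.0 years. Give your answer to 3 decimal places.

18.818

b = Sxy/Sxx = 120.7/105.995 = 1.138733
a = ȳ − b·x̄ = 17.167 − 1.138733·10.55 = 5.153367
ŷ(12.0) = a + b·12.0 = 5.153367 + 1.138733·12 = 18.818163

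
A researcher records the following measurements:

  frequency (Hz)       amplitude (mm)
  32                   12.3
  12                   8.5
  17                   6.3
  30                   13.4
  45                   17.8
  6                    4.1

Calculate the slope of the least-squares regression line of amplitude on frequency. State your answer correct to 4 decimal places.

n = 6, Σx = 142, Σy = 62.4, Σxy = 1830.3, Σx² = 4418
Sxx = Σx² − (Σx)²/n = 4418 − 3360.666667 = 1057.333333
Sxy = Σxy − (Σx)(Σy)/n = 1830.3 − 1476.8 = 353.5
b = Sxy/Sxx = 353.5/1057.333333 = 0.334332

0.3343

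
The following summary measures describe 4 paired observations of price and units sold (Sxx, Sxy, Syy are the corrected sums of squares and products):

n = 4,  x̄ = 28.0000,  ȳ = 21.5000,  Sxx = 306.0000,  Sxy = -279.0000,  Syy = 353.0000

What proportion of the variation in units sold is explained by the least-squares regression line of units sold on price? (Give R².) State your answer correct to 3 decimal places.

R² = Sxy²/(Sxx·Syy) = (-279)²/(306·353) = 0.720630

0.721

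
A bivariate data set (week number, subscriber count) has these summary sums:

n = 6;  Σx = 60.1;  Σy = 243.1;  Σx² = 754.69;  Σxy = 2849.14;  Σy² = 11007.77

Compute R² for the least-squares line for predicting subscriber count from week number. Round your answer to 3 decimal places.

Sxx = Σx² − (Σx)²/n = 754.69 − 602.001667 = 152.688333
Sxy = Σxy − (Σx)(Σy)/n = 2849.14 − 2435.051667 = 414.088333
Syy = Σy² − (Σy)²/n = 11007.77 − 9849.601667 = 1158.168333
R² = Sxy²/(Sxx·Syy) = (414.088333)²/(152.688333·1158.168333) = 0.969635

0.970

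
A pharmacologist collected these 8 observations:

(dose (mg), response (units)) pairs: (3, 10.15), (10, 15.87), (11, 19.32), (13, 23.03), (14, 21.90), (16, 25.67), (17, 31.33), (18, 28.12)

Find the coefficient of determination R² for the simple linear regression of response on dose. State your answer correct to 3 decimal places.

0.921

n = 8, Σx = 102, Σy = 175.39, Σxy = 2457.15, Σx² = 1464, Σy² = 4169.3849
Sxx = Σx² − (Σx)²/n = 1464 − 1300.5 = 163.5
Sxy = Σxy − (Σx)(Σy)/n = 2457.15 − 2236.2225 = 220.9275
Syy = Σy² − (Σy)²/n = 4169.3849 − 3845.206512 = 324.178387
R² = Sxy²/(Sxx·Syy) = (220.9275)²/(163.5·324.178387) = 0.920869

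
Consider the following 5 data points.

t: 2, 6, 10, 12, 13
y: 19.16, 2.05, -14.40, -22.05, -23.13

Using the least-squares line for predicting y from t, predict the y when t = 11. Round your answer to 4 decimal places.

n = 5, Σx = 43, Σy = -38.37, Σxy = -658.67, Σx² = 453
Sxx = Σx² − (Σx)²/n = 453 − 369.8 = 83.2
Sxy = Σxy − (Σx)(Σy)/n = -658.67 − (-329.982) = -328.688
b = Sxy/Sxx = -328.688/83.2 = -3.950577
a = ȳ − b·x̄ = -7.674 − (-3.950577)·8.6 = 26.300962
ŷ(11) = a + b·11 = 26.300962 + (-3.950577)·11 = -17.155385

-17.1554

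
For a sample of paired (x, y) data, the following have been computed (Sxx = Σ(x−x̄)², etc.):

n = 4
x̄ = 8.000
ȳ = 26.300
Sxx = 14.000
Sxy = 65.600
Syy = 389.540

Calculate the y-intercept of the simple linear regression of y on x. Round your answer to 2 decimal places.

b = Sxy/Sxx = 65.6/14 = 4.685714
a = ȳ − b·x̄ = 26.3 − 4.685714·8 = -11.185714

-11.19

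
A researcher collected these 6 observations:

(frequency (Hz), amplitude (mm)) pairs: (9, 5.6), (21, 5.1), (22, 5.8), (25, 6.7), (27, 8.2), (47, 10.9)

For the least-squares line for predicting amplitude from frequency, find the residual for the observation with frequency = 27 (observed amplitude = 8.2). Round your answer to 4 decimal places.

0.8597

n = 6, Σx = 151, Σy = 42.3, Σxy = 1186.3, Σx² = 4569
Sxx = Σx² − (Σx)²/n = 4569 − 3800.166667 = 768.833333
Sxy = Σxy − (Σx)(Σy)/n = 1186.3 − 1064.55 = 121.75
b = Sxy/Sxx = 121.75/768.833333 = 0.158357
a = ȳ − b·x̄ = 7.05 − 0.158357·25.166667 = 3.064687
ŷ(27) = 3.064687 + 0.158357·27 = 7.340321
residual = y − ŷ = 8.2 − 7.340321 = 0.859679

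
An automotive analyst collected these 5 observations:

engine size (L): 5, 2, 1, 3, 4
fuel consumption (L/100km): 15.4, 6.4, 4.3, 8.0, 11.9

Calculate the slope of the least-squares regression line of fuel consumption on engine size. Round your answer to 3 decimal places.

n = 5, Σx = 15, Σy = 46, Σxy = 165.7, Σx² = 55
Sxx = Σx² − (Σx)²/n = 55 − 45 = 10
Sxy = Σxy − (Σx)(Σy)/n = 165.7 − 138 = 27.7
b = Sxy/Sxx = 27.7/10 = 2.77

2.770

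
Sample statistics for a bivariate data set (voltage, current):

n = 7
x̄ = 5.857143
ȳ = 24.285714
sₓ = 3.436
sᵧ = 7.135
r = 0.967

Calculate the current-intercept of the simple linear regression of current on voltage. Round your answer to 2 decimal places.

b = r · sᵧ/sₓ = 0.967 · 7.135/3.436 = 2.008017
a = ȳ − b·x̄ = 24.285714 − 2.008017·5.857143 = 12.524474

12.52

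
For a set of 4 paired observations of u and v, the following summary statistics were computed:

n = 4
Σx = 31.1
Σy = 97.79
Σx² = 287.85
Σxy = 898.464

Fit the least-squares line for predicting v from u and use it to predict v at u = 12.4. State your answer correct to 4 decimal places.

Sxx = Σx² − (Σx)²/n = 287.85 − 241.8025 = 46.0475
Sxy = Σxy − (Σx)(Σy)/n = 898.464 − 760.31725 = 138.14675
b = Sxy/Sxx = 138.14675/46.0475 = 3.000092
a = ȳ − b·x̄ = 24.4475 − 3.000092·7.775 = 1.121782
ŷ(12.4) = a + b·12.4 = 1.121782 + 3.000092·12.4 = 38.322927

38.3229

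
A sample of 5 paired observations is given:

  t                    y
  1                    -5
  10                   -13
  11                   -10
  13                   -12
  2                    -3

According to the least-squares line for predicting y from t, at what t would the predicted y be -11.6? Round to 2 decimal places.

11.49

n = 5, Σx = 37, Σy = -43, Σxy = -407, Σx² = 395
Sxx = Σx² − (Σx)²/n = 395 − 273.8 = 121.2
Sxy = Σxy − (Σx)(Σy)/n = -407 − (-318.2) = -88.8
b = Sxy/Sxx = -88.8/121.2 = -0.732673
a = ȳ − b·x̄ = -8.6 − (-0.732673)·7.4 = -3.178218
Set a + b·x = -11.6: x = (-11.6 − (-3.178218)) / (-0.732673) = 11.494595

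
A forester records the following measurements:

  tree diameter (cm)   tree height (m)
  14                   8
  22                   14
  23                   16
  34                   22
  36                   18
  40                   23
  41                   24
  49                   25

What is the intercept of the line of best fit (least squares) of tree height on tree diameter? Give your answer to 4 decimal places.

n = 8, Σx = 259, Σy = 150, Σxy = 5313, Σx² = 9343
Sxx = Σx² − (Σx)²/n = 9343 − 8385.125 = 957.875
Sxy = Σxy − (Σx)(Σy)/n = 5313 − 4856.25 = 456.75
b = Sxy/Sxx = 456.75/957.875 = 0.476837
a = ȳ − b·x̄ = 18.75 − 0.476837·32.375 = 3.312410

3.3124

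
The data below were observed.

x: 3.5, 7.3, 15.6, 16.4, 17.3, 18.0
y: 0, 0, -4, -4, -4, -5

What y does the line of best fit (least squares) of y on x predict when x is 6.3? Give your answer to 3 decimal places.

n = 6, Σx = 78.1, Σy = -17, Σxy = -287.2, Σx² = 1201.15
Sxx = Σx² − (Σx)²/n = 1201.15 − 1016.601667 = 184.548333
Sxy = Σxy − (Σx)(Σy)/n = -287.2 − (-221.283333) = -65.916667
b = Sxy/Sxx = -65.916667/184.548333 = -0.357178
a = ȳ − b·x̄ = -2.833333 − (-0.357178)·13.016667 = 1.815938
ŷ(6.3) = a + b·6.3 = 1.815938 + (-0.357178)·6.3 = -0.434286

-0.434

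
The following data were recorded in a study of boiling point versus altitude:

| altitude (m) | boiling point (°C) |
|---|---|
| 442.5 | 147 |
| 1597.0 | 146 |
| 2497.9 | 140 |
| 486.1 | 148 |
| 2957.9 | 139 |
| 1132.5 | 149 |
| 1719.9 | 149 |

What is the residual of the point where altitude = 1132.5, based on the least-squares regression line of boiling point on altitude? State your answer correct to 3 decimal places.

2.082

n = 7, Σx = 10833.8, Σy = 1018, Σxy = 1556014, Σx² = 22211797.54
Sxx = Σx² − (Σx)²/n = 22211797.54 − 16767317.491429 = 5444480.048571
Sxy = Σxy − (Σx)(Σy)/n = 1556014 − 1575544.057143 = -19530.057143
b = Sxy/Sxx = -19530.057143/5444480.048571 = -0.003587
a = ȳ − b·x̄ = 145.428571 − (-0.003587)·1547.685714 = 150.980321
ŷ(1132.5) = 150.980321 + (-0.003587)·1132.5 = 146.917897
residual = y − ŷ = 149 − 146.917897 = 2.082103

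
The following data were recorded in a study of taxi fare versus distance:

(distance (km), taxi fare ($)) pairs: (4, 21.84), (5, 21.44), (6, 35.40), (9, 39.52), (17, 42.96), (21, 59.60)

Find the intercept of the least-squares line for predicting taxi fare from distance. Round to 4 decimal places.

n = 6, Σx = 62, Σy = 220.76, Σxy = 2744.56, Σx² = 888
Sxx = Σx² − (Σx)²/n = 888 − 640.666667 = 247.333333
Sxy = Σxy − (Σx)(Σy)/n = 2744.56 − 2281.186667 = 463.373333
b = Sxy/Sxx = 463.373333/247.333333 = 1.873477
a = ȳ − b·x̄ = 36.793333 − 1.873477·10.333333 = 17.434070

17.4341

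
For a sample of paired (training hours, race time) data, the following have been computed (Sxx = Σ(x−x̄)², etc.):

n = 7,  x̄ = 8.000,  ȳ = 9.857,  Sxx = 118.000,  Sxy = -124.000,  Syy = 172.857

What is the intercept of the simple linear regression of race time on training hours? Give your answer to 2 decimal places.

b = Sxy/Sxx = -124/118 = -1.050847
a = ȳ − b·x̄ = 9.857 − (-1.050847)·8 = 18.263780

18.26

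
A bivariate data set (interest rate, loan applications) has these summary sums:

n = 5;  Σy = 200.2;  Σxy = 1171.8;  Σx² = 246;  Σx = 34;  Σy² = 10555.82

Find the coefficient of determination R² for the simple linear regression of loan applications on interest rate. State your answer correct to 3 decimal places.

Sxx = Σx² − (Σx)²/n = 246 − 231.2 = 14.8
Sxy = Σxy − (Σx)(Σy)/n = 1171.8 − 1361.36 = -189.56
Syy = Σy² − (Σy)²/n = 10555.82 − 8016.008 = 2539.812
R² = Sxy²/(Sxx·Syy) = (-189.56)²/(14.8·2539.812) = 0.955939

0.956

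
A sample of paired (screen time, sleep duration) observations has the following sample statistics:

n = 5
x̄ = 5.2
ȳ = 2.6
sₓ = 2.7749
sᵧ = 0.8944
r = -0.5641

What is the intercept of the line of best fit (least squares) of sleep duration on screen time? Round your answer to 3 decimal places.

b = r · sᵧ/sₓ = -0.5641 · 0.8944/2.7749 = -0.181820
a = ȳ − b·x̄ = 2.6 − (-0.181820)·5.2 = 3.545462

3.545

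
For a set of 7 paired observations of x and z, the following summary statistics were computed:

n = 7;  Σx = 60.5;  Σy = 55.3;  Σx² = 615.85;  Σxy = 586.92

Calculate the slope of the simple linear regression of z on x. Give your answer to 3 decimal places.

1.172

Sxx = Σx² − (Σx)²/n = 615.85 − 522.892857 = 92.957143
Sxy = Σxy − (Σx)(Σy)/n = 586.92 − 477.95 = 108.97
b = Sxy/Sxx = 108.97/92.957143 = 1.172261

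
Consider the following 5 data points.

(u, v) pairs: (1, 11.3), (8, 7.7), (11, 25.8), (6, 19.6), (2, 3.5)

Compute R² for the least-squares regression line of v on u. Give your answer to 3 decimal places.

n = 5, Σx = 28, Σy = 67.9, Σxy = 481.3, Σx² = 226, Σy² = 1249.03
Sxx = Σx² − (Σx)²/n = 226 − 156.8 = 69.2
Sxy = Σxy − (Σx)(Σy)/n = 481.3 − 380.24 = 101.06
Syy = Σy² − (Σy)²/n = 1249.03 − 922.082 = 326.948
R² = Sxy²/(Sxx·Syy) = (101.06)²/(69.2·326.948) = 0.451413

0.451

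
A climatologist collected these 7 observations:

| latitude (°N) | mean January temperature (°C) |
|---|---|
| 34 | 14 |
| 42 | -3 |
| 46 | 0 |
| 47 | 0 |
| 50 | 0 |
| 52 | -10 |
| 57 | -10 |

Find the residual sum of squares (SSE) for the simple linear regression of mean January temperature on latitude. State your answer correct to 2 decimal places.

n = 7, Σx = 328, Σy = -9, Σxy = -740, Σx² = 15698, Σy² = 405
Sxx = Σx² − (Σx)²/n = 15698 − 15369.142857 = 328.857143
Sxy = Σxy − (Σx)(Σy)/n = -740 − (-421.714286) = -318.285714
Syy = Σy² − (Σy)²/n = 405 − 11.571429 = 393.428571
b = Sxy/Sxx = -318.285714/328.857143 = -0.967854
SSE = Syy − b·Sxy = 393.428571 − (-0.967854)·(-318.285714) = 85.374457

85.37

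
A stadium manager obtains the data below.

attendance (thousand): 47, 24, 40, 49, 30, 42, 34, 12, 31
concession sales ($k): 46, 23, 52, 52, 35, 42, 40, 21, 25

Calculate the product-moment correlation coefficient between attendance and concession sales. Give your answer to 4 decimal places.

n = 9, Σx = 309, Σy = 336, Σxy = 12543, Σx² = 11711, Σy² = 13708
Sxx = Σx² − (Σx)²/n = 11711 − 10609 = 1102
Sxy = Σxy − (Σx)(Σy)/n = 12543 − 11536 = 1007
Syy = Σy² − (Σy)²/n = 13708 − 12544 = 1164
r = Sxy/√(Sxx·Syy) = 1007/√(1282728) = 1007/1132.575825 = 0.889124

0.8891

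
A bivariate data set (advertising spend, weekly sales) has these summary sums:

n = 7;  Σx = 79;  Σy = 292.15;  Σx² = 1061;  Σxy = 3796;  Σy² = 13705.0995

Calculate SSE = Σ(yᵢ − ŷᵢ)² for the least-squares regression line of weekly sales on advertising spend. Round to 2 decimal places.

Sxx = Σx² − (Σx)²/n = 1061 − 891.571429 = 169.428571
Sxy = Σxy − (Σx)(Σy)/n = 3796 − 3297.121429 = 498.878571
Syy = Σy² − (Σy)²/n = 13705.0995 − 12193.088929 = 1512.010571
b = Sxy/Sxx = 498.878571/169.428571 = 2.944477
SSE = Syy − b·Sxy = 1512.010571 − 2.944477·498.878571 = 43.073975

43.07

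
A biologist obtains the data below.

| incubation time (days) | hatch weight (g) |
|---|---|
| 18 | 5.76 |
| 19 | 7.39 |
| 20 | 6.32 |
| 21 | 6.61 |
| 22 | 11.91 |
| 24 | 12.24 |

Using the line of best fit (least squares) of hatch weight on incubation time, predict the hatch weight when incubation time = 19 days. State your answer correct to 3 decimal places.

n = 6, Σx = 124, Σy = 50.23, Σxy = 1065.08, Σx² = 2586
Sxx = Σx² − (Σx)²/n = 2586 − 2562.666667 = 23.333333
Sxy = Σxy − (Σx)(Σy)/n = 1065.08 − 1038.086667 = 26.993333
b = Sxy/Sxx = 26.993333/23.333333 = 1.156857
a = ȳ − b·x̄ = 8.371667 − 1.156857·20.666667 = -15.536714
ŷ(19) = a + b·19 = -15.536714 + 1.156857·19 = 6.443571

6.444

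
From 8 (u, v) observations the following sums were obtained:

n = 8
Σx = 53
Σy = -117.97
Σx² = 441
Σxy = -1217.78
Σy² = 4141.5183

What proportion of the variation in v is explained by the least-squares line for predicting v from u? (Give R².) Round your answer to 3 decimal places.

0.882

Sxx = Σx² − (Σx)²/n = 441 − 351.125 = 89.875
Sxy = Σxy − (Σx)(Σy)/n = -1217.78 − (-781.55125) = -436.22875
Syy = Σy² − (Σy)²/n = 4141.5183 − 1739.615112 = 2401.903188
R² = Sxy²/(Sxx·Syy) = (-436.22875)²/(89.875·2401.903188) = 0.881524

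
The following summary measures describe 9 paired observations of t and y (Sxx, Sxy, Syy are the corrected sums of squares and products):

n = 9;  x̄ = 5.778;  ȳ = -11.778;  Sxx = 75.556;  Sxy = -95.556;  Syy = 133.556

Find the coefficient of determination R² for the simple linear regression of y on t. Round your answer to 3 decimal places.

0.905

R² = Sxy²/(Sxx·Syy) = (-95.556)²/(75.556·133.556) = 0.904865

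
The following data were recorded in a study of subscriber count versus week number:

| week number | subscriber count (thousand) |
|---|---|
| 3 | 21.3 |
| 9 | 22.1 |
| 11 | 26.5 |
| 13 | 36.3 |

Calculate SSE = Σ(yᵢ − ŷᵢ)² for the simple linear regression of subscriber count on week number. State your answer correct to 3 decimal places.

n = 4, Σx = 36, Σy = 106.2, Σxy = 1026.2, Σx² = 380, Σy² = 2962.04
Sxx = Σx² − (Σx)²/n = 380 − 324 = 56
Sxy = Σxy − (Σx)(Σy)/n = 1026.2 − 955.8 = 70.4
Syy = Σy² − (Σy)²/n = 2962.04 − 2819.61 = 142.43
b = Sxy/Sxx = 70.4/56 = 1.257143
SSE = Syy − b·Sxy = 142.43 − 1.257143·70.4 = 53.927143

53.927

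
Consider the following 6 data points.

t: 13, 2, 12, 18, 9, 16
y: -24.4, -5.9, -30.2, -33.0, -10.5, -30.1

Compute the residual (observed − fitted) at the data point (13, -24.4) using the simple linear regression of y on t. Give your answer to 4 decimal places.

0.4045

n = 6, Σx = 70, Σy = -134.1, Σxy = -1861.5, Σx² = 978
Sxx = Σx² − (Σx)²/n = 978 − 816.666667 = 161.333333
Sxy = Σxy − (Σx)(Σy)/n = -1861.5 − (-1564.5) = -297
b = Sxy/Sxx = -297/161.333333 = -1.840909
a = ȳ − b·x̄ = -22.35 − (-1.840909)·11.666667 = -0.872727
ŷ(13) = -0.872727 + (-1.840909)·13 = -24.804545
residual = y − ŷ = -24.4 − (-24.804545) = 0.404545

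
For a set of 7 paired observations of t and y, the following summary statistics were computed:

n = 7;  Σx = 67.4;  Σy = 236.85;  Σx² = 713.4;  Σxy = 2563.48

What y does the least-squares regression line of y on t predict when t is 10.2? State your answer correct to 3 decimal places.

Sxx = Σx² − (Σx)²/n = 713.4 − 648.965714 = 64.434286
Sxy = Σxy − (Σx)(Σy)/n = 2563.48 − 2280.527143 = 282.952857
b = Sxy/Sxx = 282.952857/64.434286 = 4.391340
a = ȳ − b·x̄ = 33.835714 − 4.391340·9.628571 = -8.446617
ŷ(10.2) = a + b·10.2 = -8.446617 + 4.391340·10.2 = 36.345051

36.345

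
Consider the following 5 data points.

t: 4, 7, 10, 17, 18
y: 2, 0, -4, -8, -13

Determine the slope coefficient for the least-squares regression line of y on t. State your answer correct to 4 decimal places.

-0.9576

n = 5, Σx = 56, Σy = -23, Σxy = -402, Σx² = 778
Sxx = Σx² − (Σx)²/n = 778 − 627.2 = 150.8
Sxy = Σxy − (Σx)(Σy)/n = -402 − (-257.6) = -144.4
b = Sxy/Sxx = -144.4/150.8 = -0.957560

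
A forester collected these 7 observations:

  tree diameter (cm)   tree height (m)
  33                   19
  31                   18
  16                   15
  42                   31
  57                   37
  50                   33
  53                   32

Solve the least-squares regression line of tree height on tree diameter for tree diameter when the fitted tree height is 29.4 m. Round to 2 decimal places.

45.45

n = 7, Σx = 282, Σy = 185, Σxy = 8182, Σx² = 12628
Sxx = Σx² − (Σx)²/n = 12628 − 11360.571429 = 1267.428571
Sxy = Σxy − (Σx)(Σy)/n = 8182 − 7452.857143 = 729.142857
b = Sxy/Sxx = 729.142857/1267.428571 = 0.575293
a = ȳ − b·x̄ = 26.428571 − 0.575293·40.285714 = 3.252480
Set a + b·x = 29.4: x = (29.4 − 3.252480) / 0.575293 = 45.450784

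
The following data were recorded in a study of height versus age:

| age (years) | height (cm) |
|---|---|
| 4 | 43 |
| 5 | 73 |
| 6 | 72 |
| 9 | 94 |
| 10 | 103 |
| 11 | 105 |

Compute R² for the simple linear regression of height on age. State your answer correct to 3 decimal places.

0.904

n = 6, Σx = 45, Σy = 490, Σxy = 4000, Σx² = 379, Σy² = 42832
Sxx = Σx² − (Σx)²/n = 379 − 337.5 = 41.5
Sxy = Σxy − (Σx)(Σy)/n = 4000 − 3675 = 325
Syy = Σy² − (Σy)²/n = 42832 − 40016.666667 = 2815.333333
R² = Sxy²/(Sxx·Syy) = (325)²/(41.5·2815.333333) = 0.904042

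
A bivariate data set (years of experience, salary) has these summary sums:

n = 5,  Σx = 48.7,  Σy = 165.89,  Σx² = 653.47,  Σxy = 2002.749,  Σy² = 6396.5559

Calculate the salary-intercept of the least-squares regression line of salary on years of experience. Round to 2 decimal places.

12.14

Sxx = Σx² − (Σx)²/n = 653.47 − 474.338 = 179.132
Sxy = Σxy − (Σx)(Σy)/n = 2002.749 − 1615.7686 = 386.9804
b = Sxy/Sxx = 386.9804/179.132 = 2.160309
a = ȳ − b·x̄ = 33.178 − 2.160309·9.74 = 12.136594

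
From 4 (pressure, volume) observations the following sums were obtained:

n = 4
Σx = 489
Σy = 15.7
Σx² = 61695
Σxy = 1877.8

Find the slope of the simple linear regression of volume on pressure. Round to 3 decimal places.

Sxx = Σx² − (Σx)²/n = 61695 − 59780.25 = 1914.75
Sxy = Σxy − (Σx)(Σy)/n = 1877.8 − 1919.325 = -41.525
b = Sxy/Sxx = -41.525/1914.75 = -0.021687

-0.022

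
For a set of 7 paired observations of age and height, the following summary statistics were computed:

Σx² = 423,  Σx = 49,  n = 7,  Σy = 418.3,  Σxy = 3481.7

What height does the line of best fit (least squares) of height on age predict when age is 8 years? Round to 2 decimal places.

66.68

Sxx = Σx² − (Σx)²/n = 423 − 343 = 80
Sxy = Σxy − (Σx)(Σy)/n = 3481.7 − 2928.1 = 553.6
b = Sxy/Sxx = 553.6/80 = 6.92
a = ȳ − b·x̄ = 59.757143 − 6.92·7 = 11.317143
ŷ(8) = a + b·8 = 11.317143 + 6.92·8 = 66.677143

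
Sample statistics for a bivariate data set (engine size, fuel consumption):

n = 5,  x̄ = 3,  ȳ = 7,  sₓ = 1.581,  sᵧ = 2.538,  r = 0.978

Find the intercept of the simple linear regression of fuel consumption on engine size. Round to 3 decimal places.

b = r · sᵧ/sₓ = 0.978 · 2.538/1.581 = 1.569996
a = ȳ − b·x̄ = 7 − 1.569996·3 = 2.290011

2.290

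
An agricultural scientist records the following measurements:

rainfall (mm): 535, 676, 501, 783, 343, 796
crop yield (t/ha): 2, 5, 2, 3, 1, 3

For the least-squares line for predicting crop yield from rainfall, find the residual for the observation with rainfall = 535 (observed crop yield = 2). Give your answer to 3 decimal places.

n = 6, Σx = 3634, Σy = 16, Σxy = 10532, Σx² = 2358556
Sxx = Σx² − (Σx)²/n = 2358556 − 2200992.666667 = 157563.333333
Sxy = Σxy − (Σx)(Σy)/n = 10532 − 9690.666667 = 841.333333
b = Sxy/Sxx = 841.333333/157563.333333 = 0.005340
a = ȳ − b·x̄ = 2.666667 − 0.005340·605.666667 = -0.567382
ŷ(535) = -0.567382 + 0.005340·535 = 2.289331
residual = y − ŷ = 2 − 2.289331 = -0.289331

-0.289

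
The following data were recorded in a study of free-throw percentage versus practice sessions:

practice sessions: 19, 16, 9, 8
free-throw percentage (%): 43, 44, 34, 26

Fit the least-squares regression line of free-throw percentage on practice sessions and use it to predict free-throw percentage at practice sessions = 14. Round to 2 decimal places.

38.19

n = 4, Σx = 52, Σy = 147, Σxy = 2035, Σx² = 762
Sxx = Σx² − (Σx)²/n = 762 − 676 = 86
Sxy = Σxy − (Σx)(Σy)/n = 2035 − 1911 = 124
b = Sxy/Sxx = 124/86 = 1.441860
a = ȳ − b·x̄ = 36.75 − 1.441860·13 = 18.005814
ŷ(14) = a + b·14 = 18.005814 + 1.441860·14 = 38.191860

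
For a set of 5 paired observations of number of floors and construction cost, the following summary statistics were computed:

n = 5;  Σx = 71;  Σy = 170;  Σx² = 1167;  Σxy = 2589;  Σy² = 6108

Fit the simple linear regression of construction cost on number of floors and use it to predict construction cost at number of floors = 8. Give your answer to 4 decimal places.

Sxx = Σx² − (Σx)²/n = 1167 − 1008.2 = 158.8
Sxy = Σxy − (Σx)(Σy)/n = 2589 − 2414 = 175
b = Sxy/Sxx = 175/158.8 = 1.102015
a = ȳ − b·x̄ = 34 − 1.102015·14.2 = 18.351385
ŷ(8) = a + b·8 = 18.351385 + 1.102015·8 = 27.167506

27.1675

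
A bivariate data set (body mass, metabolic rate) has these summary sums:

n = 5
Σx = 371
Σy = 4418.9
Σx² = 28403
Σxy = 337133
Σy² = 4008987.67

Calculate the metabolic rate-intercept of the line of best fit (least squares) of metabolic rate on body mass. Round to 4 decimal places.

99.1481

Sxx = Σx² − (Σx)²/n = 28403 − 27528.2 = 874.8
Sxy = Σxy − (Σx)(Σy)/n = 337133 − 327882.38 = 9250.62
b = Sxy/Sxx = 9250.62/874.8 = 10.574554
a = ȳ − b·x̄ = 883.78 − 10.574554·74.2 = 99.148080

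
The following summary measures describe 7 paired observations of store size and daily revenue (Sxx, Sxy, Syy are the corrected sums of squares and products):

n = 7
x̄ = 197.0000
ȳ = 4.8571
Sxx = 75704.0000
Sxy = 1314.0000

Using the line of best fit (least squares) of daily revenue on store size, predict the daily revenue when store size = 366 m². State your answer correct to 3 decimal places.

b = Sxy/Sxx = 1314/75704 = 0.017357
a = ȳ − b·x̄ = 4.8571 − 0.017357·197 = 1.437756
ŷ(366) = a + b·366 = 1.437756 + 0.017357·366 = 7.790446

7.790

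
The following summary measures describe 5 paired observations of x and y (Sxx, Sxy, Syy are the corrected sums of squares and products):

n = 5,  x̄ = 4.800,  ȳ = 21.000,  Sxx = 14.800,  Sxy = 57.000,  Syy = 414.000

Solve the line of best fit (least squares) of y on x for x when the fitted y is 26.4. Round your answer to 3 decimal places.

6.202

b = Sxy/Sxx = 57/14.8 = 3.851351
a = ȳ − b·x̄ = 21 − 3.851351·4.8 = 2.513514
Set a + b·x = 26.4: x = (26.4 − 2.513514) / 3.851351 = 6.202105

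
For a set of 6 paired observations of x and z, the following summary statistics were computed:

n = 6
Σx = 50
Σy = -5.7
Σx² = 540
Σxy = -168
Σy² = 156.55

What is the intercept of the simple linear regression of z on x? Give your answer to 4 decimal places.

7.1919

Sxx = Σx² − (Σx)²/n = 540 − 416.666667 = 123.333333
Sxy = Σxy − (Σx)(Σy)/n = -168 − (-47.5) = -120.5
b = Sxy/Sxx = -120.5/123.333333 = -0.977027
a = ȳ − b·x̄ = -0.95 − (-0.977027)·8.333333 = 7.191892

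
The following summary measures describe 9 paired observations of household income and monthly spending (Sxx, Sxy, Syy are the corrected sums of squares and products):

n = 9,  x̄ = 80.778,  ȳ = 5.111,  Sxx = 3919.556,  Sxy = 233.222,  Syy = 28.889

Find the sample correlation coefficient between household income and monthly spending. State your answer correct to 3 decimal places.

0.693

r = Sxy/√(Sxx·Syy) = 233.222/√(113232.053284) = 233.222/336.499708 = 0.693082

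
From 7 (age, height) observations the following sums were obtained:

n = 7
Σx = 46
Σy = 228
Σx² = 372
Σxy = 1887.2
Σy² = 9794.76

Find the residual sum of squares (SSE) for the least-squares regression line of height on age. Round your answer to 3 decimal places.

198.843

Sxx = Σx² − (Σx)²/n = 372 − 302.285714 = 69.714286
Sxy = Σxy − (Σx)(Σy)/n = 1887.2 − 1498.285714 = 388.914286
Syy = Σy² − (Σy)²/n = 9794.76 − 7426.285714 = 2368.474286
b = Sxy/Sxx = 388.914286/69.714286 = 5.578689
SSE = Syy − b·Sxy = 2368.474286 − 5.578689·388.914286 = 198.842623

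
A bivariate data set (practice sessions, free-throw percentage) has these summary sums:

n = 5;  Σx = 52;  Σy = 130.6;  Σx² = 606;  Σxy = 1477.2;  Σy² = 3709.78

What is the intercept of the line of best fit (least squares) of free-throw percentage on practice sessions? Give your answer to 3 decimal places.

Sxx = Σx² − (Σx)²/n = 606 − 540.8 = 65.2
Sxy = Σxy − (Σx)(Σy)/n = 1477.2 − 1358.24 = 118.96
b = Sxy/Sxx = 118.96/65.2 = 1.824540
a = ȳ − b·x̄ = 26.12 − 1.824540·10.4 = 7.144785

7.145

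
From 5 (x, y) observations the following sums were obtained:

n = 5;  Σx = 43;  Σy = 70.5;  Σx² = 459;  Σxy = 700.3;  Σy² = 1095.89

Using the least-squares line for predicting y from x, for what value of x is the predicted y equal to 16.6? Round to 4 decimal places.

Sxx = Σx² − (Σx)²/n = 459 − 369.8 = 89.2
Sxy = Σxy − (Σx)(Σy)/n = 700.3 − 606.3 = 94
b = Sxy/Sxx = 94/89.2 = 1.053812
a = ȳ − b·x̄ = 14.1 − 1.053812·8.6 = 5.037220
Set a + b·x = 16.6: x = (16.6 − 5.037220) / 1.053812 = 10.972340

10.9723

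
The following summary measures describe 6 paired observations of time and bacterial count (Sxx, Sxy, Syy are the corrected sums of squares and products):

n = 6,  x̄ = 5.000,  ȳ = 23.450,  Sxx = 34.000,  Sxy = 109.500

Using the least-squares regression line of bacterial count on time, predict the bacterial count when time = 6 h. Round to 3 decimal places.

26.671

b = Sxy/Sxx = 109.5/34 = 3.220588
a = ȳ − b·x̄ = 23.45 − 3.220588·5 = 7.347059
ŷ(6) = a + b·6 = 7.347059 + 3.220588·6 = 26.670588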